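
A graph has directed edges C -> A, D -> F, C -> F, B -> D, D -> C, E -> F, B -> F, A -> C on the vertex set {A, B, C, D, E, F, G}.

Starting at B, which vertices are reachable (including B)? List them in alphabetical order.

Start at B.
Its neighbours: D, F.
Then their neighbours: C.
Then next layer: A.
Nothing further is reachable.

A, B, C, D, F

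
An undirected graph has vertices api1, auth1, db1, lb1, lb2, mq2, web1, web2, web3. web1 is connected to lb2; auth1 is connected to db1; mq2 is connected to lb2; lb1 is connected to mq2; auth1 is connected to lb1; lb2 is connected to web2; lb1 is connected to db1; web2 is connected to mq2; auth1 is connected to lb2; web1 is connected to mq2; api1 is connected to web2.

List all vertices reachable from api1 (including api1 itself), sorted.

api1, auth1, db1, lb1, lb2, mq2, web1, web2

Start at api1.
Its neighbours: web2.
Then their neighbours: lb2, mq2.
Then next layer: auth1, lb1, web1.
Then next layer: db1.
Nothing further is reachable.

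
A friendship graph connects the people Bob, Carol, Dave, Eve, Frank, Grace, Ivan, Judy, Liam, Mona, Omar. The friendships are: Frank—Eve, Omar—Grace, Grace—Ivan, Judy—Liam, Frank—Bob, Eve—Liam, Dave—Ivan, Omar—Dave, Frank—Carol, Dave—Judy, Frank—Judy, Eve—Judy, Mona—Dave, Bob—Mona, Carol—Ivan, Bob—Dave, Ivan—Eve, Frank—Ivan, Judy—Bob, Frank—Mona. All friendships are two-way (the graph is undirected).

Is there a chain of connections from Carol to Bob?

Explore from Carol.
Distance 1: reach Frank, Ivan.
Distance 2: reach Bob, Dave, Eve, Grace, Judy, Mona.
Found Bob.

Yes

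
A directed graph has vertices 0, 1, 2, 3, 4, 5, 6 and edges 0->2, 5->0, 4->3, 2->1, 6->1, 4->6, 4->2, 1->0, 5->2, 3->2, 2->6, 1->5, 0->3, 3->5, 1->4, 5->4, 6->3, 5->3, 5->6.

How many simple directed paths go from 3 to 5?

3→2→1→5
3→2→6→1→5
3→5

3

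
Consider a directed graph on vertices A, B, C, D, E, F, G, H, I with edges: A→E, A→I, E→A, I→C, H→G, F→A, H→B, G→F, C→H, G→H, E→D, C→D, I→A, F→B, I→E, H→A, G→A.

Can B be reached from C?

Explore from C.
Distance 1: reach D, H.
Distance 2: reach A, B, G.
Found B.

Yes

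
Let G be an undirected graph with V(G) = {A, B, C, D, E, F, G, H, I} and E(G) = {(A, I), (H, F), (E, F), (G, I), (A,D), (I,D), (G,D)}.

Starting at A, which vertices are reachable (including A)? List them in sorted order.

Start at A.
Its neighbours: D, I.
Then their neighbours: G.
Nothing further is reachable.

A, D, G, I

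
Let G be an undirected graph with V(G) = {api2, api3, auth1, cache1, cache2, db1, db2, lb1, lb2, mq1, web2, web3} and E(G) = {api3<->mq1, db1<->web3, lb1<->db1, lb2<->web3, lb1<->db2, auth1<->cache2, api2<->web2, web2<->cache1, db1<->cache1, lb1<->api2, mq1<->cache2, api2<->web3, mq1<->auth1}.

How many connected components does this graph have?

2

From api2: component {api2, cache1, db1, db2, lb1, lb2, web2, web3}.
From api3: component {api3, auth1, cache2, mq1}.
That's 2 components.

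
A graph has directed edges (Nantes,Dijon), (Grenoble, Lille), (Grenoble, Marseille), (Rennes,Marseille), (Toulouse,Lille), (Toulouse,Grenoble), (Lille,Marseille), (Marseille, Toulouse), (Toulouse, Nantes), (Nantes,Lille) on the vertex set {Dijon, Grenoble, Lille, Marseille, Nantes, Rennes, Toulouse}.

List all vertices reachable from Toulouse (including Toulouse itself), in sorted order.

Dijon, Grenoble, Lille, Marseille, Nantes, Toulouse

Start at Toulouse.
Its neighbours: Grenoble, Lille, Nantes.
Then their neighbours: Dijon, Marseille.
Nothing further is reachable.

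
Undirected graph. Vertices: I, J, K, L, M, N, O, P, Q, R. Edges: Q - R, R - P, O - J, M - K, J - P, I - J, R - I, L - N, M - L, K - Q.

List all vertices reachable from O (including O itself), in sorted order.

I, J, K, L, M, N, O, P, Q, R

Start at O.
Its neighbours: J.
Then their neighbours: I, P.
Then next layer: R.
Then next layer: Q.
Then next layer: K.
Then next layer: M.
Then next layer: L.
Then next layer: N.
Every vertex is now reached.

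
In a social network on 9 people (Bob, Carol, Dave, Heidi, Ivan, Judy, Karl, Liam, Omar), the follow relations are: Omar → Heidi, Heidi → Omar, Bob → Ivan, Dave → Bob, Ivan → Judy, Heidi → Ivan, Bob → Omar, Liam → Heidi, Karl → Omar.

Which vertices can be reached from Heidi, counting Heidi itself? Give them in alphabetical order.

Start at Heidi.
Its neighbours: Ivan, Omar.
Then their neighbours: Judy.
Nothing further is reachable.

Heidi, Ivan, Judy, Omar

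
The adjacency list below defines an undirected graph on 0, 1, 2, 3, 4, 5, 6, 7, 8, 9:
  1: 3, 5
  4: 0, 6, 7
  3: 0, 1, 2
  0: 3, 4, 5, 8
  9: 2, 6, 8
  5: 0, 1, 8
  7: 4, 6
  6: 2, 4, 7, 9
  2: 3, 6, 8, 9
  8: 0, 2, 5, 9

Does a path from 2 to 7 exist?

Yes

Explore from 2.
Distance 1: reach 3, 6, 8, 9.
Distance 2: reach 0, 1, 4, 5, 7.
Found 7.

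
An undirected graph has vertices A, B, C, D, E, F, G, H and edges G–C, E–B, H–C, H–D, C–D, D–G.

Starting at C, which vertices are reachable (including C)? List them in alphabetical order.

Start at C.
Its neighbours: D, G, H.
Nothing further is reachable.

C, D, G, H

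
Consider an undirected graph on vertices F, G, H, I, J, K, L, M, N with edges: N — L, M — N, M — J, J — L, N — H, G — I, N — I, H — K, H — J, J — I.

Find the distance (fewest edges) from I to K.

Distance 0: I.
Distance 1: G, J, N.
Distance 2: H, L, M.
Distance 3: K — contains K.

3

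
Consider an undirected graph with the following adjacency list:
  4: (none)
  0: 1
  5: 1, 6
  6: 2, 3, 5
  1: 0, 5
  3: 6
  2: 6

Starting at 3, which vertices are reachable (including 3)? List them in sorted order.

0, 1, 2, 3, 5, 6

Start at 3.
Its neighbours: 6.
Then their neighbours: 2, 5.
Then next layer: 1.
Then next layer: 0.
Nothing further is reachable.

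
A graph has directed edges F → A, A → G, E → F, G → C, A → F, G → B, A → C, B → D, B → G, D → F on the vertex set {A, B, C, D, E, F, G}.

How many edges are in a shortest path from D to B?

Distance 0: D.
Distance 1: F.
Distance 2: A.
Distance 3: C, G.
Distance 4: B — contains B.

4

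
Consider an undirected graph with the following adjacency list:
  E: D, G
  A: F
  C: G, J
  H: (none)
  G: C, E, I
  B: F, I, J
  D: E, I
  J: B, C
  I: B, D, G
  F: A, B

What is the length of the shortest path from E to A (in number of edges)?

Distance 0: E.
Distance 1: D, G.
Distance 2: C, I.
Distance 3: B, J.
Distance 4: F.
Distance 5: A — contains A.

5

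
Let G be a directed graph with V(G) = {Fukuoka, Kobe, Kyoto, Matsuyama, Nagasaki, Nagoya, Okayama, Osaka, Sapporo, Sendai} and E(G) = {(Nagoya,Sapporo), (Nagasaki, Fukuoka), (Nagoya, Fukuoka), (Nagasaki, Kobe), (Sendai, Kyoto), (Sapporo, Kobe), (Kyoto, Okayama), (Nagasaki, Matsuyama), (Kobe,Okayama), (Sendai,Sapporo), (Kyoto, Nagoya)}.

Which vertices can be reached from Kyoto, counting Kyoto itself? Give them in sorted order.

Fukuoka, Kobe, Kyoto, Nagoya, Okayama, Sapporo

Start at Kyoto.
Its neighbours: Nagoya, Okayama.
Then their neighbours: Fukuoka, Sapporo.
Then next layer: Kobe.
Nothing further is reachable.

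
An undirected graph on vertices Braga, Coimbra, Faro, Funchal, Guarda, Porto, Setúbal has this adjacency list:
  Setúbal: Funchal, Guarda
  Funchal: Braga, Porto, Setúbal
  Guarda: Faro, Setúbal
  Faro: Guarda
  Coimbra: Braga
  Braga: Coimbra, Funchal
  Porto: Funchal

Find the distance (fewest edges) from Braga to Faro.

Distance 0: Braga.
Distance 1: Coimbra, Funchal.
Distance 2: Porto, Setúbal.
Distance 3: Guarda.
Distance 4: Faro — contains Faro.

4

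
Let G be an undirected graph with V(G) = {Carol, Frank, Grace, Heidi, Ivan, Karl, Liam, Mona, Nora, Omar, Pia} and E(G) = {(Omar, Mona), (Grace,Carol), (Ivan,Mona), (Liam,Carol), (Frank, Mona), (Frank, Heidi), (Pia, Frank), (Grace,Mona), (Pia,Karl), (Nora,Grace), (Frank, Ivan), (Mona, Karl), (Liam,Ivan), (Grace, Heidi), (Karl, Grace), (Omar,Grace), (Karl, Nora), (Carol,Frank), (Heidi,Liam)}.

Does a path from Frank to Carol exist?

Explore from Frank.
Distance 1: reach Carol, Heidi, Ivan, Mona, Pia.
Found Carol.

Yes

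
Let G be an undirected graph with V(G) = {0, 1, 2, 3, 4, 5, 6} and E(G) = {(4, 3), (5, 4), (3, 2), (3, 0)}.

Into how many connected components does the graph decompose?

3

From 0: component {0, 2, 3, 4, 5}.
From 1: component {1}.
From 6: component {6}.
That's 3 components.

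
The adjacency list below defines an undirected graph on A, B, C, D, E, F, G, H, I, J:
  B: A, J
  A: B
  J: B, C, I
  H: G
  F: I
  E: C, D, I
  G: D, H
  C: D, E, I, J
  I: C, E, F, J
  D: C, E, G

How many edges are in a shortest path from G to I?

Distance 0: G.
Distance 1: D, H.
Distance 2: C, E.
Distance 3: I, J — contains I.

3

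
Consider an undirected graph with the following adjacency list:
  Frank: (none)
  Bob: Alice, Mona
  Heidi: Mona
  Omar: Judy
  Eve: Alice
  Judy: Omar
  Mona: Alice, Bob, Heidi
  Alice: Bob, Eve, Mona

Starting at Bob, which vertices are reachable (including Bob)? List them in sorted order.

Start at Bob.
Its neighbours: Alice, Mona.
Then their neighbours: Eve, Heidi.
Nothing further is reachable.

Alice, Bob, Eve, Heidi, Mona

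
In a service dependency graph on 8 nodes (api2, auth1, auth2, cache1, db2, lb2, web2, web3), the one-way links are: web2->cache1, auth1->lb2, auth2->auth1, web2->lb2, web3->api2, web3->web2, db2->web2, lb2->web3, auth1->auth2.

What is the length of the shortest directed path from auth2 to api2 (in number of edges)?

Distance 0: auth2.
Distance 1: auth1.
Distance 2: lb2.
Distance 3: web3.
Distance 4: api2, web2 — contains api2.

4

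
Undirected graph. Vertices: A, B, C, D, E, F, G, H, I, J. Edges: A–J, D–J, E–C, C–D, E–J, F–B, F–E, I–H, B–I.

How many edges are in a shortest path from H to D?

6

Distance 0: H.
Distance 1: I.
Distance 2: B.
Distance 3: F.
Distance 4: E.
Distance 5: C, J.
Distance 6: A, D — contains D.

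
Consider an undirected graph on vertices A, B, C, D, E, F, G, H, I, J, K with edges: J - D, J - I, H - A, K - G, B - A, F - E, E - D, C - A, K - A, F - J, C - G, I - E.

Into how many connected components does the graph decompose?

2

From A: component {A, B, C, G, H, K}.
From D: component {D, E, F, I, J}.
That's 2 components.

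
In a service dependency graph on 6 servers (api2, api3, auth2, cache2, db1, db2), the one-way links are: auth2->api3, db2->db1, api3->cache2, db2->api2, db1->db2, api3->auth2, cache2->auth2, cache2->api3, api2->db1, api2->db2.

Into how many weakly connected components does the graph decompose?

From api2: component {api2, db1, db2}.
From api3: component {api3, auth2, cache2}.
That's 2 components.

2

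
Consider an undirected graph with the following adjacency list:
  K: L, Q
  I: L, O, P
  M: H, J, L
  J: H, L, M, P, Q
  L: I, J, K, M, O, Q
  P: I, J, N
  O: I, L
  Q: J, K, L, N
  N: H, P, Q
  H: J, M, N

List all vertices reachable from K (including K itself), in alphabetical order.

H, I, J, K, L, M, N, O, P, Q

Start at K.
Its neighbours: L, Q.
Then their neighbours: I, J, M, N, O.
Then next layer: H, P.
Every vertex is now reached.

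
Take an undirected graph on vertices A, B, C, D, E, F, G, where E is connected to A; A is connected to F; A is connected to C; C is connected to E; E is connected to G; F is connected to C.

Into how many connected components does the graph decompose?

From A: component {A, C, E, F, G}.
From B: component {B}.
From D: component {D}.
That's 3 components.

3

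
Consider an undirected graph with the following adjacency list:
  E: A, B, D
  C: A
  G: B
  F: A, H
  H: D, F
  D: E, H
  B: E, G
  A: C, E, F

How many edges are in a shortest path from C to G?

4

Distance 0: C.
Distance 1: A.
Distance 2: E, F.
Distance 3: B, D, H.
Distance 4: G — contains G.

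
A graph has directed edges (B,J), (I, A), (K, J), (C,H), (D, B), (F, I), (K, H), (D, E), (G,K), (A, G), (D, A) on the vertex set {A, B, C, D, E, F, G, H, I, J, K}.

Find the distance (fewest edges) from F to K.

4

Distance 0: F.
Distance 1: I.
Distance 2: A.
Distance 3: G.
Distance 4: K — contains K.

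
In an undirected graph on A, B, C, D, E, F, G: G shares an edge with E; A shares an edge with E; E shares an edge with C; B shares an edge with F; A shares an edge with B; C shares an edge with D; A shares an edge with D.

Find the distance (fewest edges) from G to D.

Distance 0: G.
Distance 1: E.
Distance 2: A, C.
Distance 3: B, D — contains D.

3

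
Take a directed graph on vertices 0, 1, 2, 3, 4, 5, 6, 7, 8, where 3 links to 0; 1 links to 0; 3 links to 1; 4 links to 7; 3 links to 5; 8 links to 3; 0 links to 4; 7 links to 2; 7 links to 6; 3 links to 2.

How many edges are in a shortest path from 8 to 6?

5

Distance 0: 8.
Distance 1: 3.
Distance 2: 0, 1, 2, 5.
Distance 3: 4.
Distance 4: 7.
Distance 5: 6 — contains 6.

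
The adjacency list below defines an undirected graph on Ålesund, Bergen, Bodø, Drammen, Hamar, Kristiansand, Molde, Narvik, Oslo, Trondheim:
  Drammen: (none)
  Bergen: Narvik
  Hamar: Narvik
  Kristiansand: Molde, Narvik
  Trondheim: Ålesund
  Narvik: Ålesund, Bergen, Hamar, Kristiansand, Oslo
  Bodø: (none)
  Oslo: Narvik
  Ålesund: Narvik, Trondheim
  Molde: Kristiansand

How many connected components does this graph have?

From Ålesund: component {Ålesund, Bergen, Hamar, Kristiansand, Molde, Narvik, Oslo, Trondheim}.
From Bodø: component {Bodø}.
From Drammen: component {Drammen}.
That's 3 components.

3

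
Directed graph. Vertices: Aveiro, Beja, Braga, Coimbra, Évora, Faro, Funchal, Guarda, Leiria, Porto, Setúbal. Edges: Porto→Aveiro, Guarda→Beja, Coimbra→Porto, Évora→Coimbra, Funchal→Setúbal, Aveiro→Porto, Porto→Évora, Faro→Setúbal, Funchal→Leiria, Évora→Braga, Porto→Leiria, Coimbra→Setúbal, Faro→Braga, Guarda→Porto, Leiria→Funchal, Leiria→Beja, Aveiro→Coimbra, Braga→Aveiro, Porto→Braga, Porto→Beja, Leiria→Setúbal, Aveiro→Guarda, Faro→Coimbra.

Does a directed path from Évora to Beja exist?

Explore from Évora.
Distance 1: reach Braga, Coimbra.
Distance 2: reach Aveiro, Porto, Setúbal.
Distance 3: reach Beja, Guarda, Leiria.
Found Beja.

Yes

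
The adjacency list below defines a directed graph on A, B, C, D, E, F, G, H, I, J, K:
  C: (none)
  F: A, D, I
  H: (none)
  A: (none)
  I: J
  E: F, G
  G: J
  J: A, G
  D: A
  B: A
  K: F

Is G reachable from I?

Explore from I.
Distance 1: reach J.
Distance 2: reach A, G.
Found G.

Yes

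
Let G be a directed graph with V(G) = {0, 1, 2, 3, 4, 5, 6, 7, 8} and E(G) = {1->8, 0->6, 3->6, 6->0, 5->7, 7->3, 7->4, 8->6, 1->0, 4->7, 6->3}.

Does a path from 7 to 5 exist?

Explore from 7.
Distance 1: reach 3, 4.
Distance 2: reach 6.
Distance 3: reach 0.
The search from 7 is exhausted; no directed path reaches 5.

No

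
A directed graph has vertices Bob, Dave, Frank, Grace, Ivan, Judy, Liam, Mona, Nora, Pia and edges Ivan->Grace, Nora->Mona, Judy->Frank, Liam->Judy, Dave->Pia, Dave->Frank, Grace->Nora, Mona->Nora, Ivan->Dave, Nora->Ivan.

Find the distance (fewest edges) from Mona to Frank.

4

Distance 0: Mona.
Distance 1: Nora.
Distance 2: Ivan.
Distance 3: Dave, Grace.
Distance 4: Frank, Pia — contains Frank.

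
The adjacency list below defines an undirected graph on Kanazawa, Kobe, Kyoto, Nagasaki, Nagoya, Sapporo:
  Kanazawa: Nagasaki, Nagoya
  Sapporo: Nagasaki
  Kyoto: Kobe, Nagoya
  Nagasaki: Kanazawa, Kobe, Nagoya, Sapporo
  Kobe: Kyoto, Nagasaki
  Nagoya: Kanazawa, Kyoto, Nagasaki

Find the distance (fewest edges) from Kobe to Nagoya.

2

Distance 0: Kobe.
Distance 1: Kyoto, Nagasaki.
Distance 2: Kanazawa, Nagoya, Sapporo — contains Nagoya.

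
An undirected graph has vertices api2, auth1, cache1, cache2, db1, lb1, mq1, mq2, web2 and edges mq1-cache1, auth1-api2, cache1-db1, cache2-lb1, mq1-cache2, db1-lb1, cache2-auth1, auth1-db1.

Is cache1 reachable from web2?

web2 has no edges, so nothing is reachable from it.

No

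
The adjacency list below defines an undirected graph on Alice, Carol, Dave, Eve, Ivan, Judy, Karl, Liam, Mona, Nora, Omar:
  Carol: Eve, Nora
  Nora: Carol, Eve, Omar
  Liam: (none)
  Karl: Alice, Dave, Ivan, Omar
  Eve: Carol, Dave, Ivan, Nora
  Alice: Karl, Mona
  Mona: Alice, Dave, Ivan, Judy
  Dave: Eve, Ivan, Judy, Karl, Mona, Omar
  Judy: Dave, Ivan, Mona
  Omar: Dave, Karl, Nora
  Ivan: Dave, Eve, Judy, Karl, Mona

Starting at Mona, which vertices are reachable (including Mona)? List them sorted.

Alice, Carol, Dave, Eve, Ivan, Judy, Karl, Mona, Nora, Omar

Start at Mona.
Its neighbours: Alice, Dave, Ivan, Judy.
Then their neighbours: Eve, Karl, Omar.
Then next layer: Carol, Nora.
Nothing further is reachable.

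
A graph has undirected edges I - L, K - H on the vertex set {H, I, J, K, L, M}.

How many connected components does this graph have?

4

From H: component {H, K}.
From I: component {I, L}.
From J: component {J}.
From M: component {M}.
That's 4 components.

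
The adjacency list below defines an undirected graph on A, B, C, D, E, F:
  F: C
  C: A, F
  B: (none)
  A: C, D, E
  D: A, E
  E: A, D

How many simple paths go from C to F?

1

C–F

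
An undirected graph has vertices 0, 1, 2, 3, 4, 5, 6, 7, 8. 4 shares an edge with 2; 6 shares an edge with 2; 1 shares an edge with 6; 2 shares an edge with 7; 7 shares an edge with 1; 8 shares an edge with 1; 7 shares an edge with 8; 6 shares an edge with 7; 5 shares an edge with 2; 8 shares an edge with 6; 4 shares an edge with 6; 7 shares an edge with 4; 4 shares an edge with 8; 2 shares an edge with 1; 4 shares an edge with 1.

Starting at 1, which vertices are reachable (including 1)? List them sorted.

1, 2, 4, 5, 6, 7, 8

Start at 1.
Its neighbours: 2, 4, 6, 7, 8.
Then their neighbours: 5.
Nothing further is reachable.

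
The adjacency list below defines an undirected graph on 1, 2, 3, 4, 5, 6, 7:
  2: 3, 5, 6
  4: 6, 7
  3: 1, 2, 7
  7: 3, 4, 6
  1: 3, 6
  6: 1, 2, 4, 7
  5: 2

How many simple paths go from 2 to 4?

7

2–3–1–6–4
2–3–1–6–7–4
2–3–7–4
2–3–7–6–4
2–6–1–3–7–4
2–6–4
2–6–7–4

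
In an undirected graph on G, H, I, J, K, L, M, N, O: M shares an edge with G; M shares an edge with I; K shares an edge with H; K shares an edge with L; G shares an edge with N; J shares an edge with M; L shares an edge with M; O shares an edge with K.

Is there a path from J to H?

Explore from J.
Distance 1: reach M.
Distance 2: reach G, I, L.
Distance 3: reach K, N.
Distance 4: reach H, O.
Found H.

Yes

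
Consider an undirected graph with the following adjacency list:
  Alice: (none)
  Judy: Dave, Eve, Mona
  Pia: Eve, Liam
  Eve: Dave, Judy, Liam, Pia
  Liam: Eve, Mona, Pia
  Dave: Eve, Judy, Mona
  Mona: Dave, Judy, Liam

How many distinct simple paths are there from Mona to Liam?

9

Mona–Dave–Eve–Liam
Mona–Dave–Eve–Pia–Liam
Mona–Dave–Judy–Eve–Liam
Mona–Dave–Judy–Eve–Pia–Liam
Mona–Judy–Dave–Eve–Liam
Mona–Judy–Dave–Eve–Pia–Liam
Mona–Judy–Eve–Liam
Mona–Judy–Eve–Pia–Liam
Mona–Liam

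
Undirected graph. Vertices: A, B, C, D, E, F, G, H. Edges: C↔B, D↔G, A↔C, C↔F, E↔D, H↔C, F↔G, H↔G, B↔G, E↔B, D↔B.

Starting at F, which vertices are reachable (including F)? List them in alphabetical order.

Start at F.
Its neighbours: C, G.
Then their neighbours: A, B, D, H.
Then next layer: E.
Every vertex is now reached.

A, B, C, D, E, F, G, H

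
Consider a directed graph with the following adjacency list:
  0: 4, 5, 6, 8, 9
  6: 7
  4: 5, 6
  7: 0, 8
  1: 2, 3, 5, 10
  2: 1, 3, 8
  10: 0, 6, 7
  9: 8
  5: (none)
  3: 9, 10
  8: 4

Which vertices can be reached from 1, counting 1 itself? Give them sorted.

Start at 1.
Its neighbours: 2, 3, 5, 10.
Then their neighbours: 0, 6, 7, 8, 9.
Then next layer: 4.
Every vertex is now reached.

0, 1, 2, 3, 4, 5, 6, 7, 8, 9, 10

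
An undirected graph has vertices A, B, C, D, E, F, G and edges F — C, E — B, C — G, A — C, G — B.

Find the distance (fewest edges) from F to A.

2

Distance 0: F.
Distance 1: C.
Distance 2: A, G — contains A.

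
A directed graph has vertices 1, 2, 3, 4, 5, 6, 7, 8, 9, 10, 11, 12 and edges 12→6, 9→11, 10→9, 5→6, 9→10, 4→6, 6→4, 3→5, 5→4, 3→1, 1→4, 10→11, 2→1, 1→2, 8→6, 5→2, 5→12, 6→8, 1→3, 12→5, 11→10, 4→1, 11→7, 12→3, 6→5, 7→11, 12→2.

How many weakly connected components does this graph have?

From 1: component {1, 2, 3, 4, 5, 6, 8, 12}.
From 7: component {7, 9, 10, 11}.
That's 2 components.

2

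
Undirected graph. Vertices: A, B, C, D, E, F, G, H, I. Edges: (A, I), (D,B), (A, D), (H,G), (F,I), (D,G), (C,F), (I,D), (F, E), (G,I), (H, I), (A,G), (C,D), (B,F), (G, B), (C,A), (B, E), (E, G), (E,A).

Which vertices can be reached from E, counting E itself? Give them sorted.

Start at E.
Its neighbours: A, B, F, G.
Then their neighbours: C, D, H, I.
Every vertex is now reached.

A, B, C, D, E, F, G, H, I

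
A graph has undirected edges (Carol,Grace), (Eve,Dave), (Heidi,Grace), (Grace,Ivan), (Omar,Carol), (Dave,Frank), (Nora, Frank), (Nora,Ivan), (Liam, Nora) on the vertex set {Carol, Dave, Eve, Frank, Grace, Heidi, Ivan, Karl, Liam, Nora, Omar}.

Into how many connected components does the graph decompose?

2

From Carol: component {Carol, Dave, Eve, Frank, Grace, Heidi, Ivan, Liam, Nora, Omar}.
From Karl: component {Karl}.
That's 2 components.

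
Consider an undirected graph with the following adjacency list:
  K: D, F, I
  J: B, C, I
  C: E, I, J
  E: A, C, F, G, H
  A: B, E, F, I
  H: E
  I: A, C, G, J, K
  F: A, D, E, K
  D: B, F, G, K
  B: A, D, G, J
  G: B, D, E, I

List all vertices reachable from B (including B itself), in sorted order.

A, B, C, D, E, F, G, H, I, J, K

Start at B.
Its neighbours: A, D, G, J.
Then their neighbours: C, E, F, I, K.
Then next layer: H.
Every vertex is now reached.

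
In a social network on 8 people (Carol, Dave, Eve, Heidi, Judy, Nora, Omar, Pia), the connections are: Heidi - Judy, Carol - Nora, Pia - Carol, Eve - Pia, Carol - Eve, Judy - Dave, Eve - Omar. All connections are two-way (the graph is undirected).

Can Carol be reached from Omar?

Yes

Explore from Omar.
Distance 1: reach Eve.
Distance 2: reach Carol, Pia.
Found Carol.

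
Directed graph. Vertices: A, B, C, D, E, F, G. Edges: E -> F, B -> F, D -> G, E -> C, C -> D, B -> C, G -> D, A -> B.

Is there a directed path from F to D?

F has no outgoing edges, so nothing is reachable from it.

No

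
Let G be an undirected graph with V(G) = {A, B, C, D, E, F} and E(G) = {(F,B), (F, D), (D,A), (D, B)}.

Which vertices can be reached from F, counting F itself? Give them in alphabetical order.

Start at F.
Its neighbours: B, D.
Then their neighbours: A.
Nothing further is reachable.

A, B, D, F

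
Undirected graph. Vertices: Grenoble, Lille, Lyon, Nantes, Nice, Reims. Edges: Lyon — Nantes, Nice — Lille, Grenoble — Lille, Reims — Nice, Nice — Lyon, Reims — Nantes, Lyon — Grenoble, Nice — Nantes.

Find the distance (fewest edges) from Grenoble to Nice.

Distance 0: Grenoble.
Distance 1: Lille, Lyon.
Distance 2: Nantes, Nice — contains Nice.

2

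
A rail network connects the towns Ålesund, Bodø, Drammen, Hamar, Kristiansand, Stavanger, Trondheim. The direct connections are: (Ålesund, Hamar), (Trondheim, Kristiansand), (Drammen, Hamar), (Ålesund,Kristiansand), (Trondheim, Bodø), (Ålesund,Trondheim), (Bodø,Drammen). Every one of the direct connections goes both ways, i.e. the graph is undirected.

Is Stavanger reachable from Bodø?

Explore from Bodø.
Distance 1: reach Drammen, Trondheim.
Distance 2: reach Ålesund, Hamar, Kristiansand.
The search is exhausted without reaching Stavanger; it lies in a different component.

No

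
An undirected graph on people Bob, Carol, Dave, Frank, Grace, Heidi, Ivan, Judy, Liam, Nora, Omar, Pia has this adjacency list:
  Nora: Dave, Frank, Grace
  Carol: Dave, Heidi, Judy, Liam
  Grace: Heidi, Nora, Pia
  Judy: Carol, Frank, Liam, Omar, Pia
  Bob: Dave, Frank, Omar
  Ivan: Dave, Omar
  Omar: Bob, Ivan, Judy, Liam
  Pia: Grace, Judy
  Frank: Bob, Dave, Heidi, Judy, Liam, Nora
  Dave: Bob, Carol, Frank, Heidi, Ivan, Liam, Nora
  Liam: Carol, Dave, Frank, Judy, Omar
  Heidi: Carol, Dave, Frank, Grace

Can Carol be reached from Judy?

Explore from Judy.
Distance 1: reach Carol, Frank, Liam, Omar, Pia.
Found Carol.

Yes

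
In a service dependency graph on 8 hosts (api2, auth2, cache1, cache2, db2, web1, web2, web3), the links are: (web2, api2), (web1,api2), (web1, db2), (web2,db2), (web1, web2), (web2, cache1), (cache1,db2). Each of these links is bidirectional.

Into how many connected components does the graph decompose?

4

From api2: component {api2, cache1, db2, web1, web2}.
From auth2: component {auth2}.
From cache2: component {cache2}.
From web3: component {web3}.
That's 4 components.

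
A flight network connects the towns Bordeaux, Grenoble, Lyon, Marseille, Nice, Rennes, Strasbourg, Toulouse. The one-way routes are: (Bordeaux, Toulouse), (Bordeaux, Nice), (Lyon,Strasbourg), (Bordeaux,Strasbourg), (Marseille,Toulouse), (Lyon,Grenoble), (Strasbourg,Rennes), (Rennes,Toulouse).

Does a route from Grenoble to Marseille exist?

No

Grenoble has no outgoing edges, so nothing is reachable from it.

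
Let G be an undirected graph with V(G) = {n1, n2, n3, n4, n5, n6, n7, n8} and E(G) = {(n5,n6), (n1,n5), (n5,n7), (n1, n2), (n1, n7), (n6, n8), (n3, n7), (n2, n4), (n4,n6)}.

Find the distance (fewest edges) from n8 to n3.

4

Distance 0: n8.
Distance 1: n6.
Distance 2: n4, n5.
Distance 3: n1, n2, n7.
Distance 4: n3 — contains n3.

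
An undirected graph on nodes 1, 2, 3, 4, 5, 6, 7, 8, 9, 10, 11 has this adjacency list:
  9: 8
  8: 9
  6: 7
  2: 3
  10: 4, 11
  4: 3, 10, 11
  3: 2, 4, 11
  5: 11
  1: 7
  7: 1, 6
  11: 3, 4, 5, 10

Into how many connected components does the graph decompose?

3

From 1: component {1, 6, 7}.
From 2: component {2, 3, 4, 5, 10, 11}.
From 8: component {8, 9}.
That's 3 components.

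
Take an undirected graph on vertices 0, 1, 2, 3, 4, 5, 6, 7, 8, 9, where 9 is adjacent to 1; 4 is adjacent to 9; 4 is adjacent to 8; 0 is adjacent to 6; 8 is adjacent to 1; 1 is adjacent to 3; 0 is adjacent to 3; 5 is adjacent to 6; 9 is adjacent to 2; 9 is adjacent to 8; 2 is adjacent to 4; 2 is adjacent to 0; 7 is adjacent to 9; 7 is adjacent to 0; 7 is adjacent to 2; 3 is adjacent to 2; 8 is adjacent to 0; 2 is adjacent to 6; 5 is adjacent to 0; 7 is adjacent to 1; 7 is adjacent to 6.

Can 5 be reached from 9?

Explore from 9.
Distance 1: reach 1, 2, 4, 7, 8.
Distance 2: reach 0, 3, 6.
Distance 3: reach 5.
Found 5.

Yes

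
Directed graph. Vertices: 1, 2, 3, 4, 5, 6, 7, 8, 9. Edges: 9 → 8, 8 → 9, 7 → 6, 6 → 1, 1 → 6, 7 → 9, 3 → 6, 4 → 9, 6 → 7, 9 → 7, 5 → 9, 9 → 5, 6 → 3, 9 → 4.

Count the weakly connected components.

From 1: component {1, 3, 4, 5, 6, 7, 8, 9}.
From 2: component {2}.
That's 2 components.

2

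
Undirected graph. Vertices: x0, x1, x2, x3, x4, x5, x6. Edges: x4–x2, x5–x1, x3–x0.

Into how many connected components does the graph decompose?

From x0: component {x0, x3}.
From x1: component {x1, x5}.
From x2: component {x2, x4}.
From x6: component {x6}.
That's 4 components.

4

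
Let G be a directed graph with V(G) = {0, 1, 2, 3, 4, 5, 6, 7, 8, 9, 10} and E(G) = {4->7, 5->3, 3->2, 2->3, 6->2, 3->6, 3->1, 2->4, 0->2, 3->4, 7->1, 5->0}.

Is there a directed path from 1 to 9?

No

1 has no outgoing edges, so nothing is reachable from it.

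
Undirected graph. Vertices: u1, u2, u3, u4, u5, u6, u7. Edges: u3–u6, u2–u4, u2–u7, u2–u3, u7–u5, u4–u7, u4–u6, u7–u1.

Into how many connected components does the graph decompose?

From u1: component {u1, u2, u3, u4, u5, u6, u7}.
That's 1 component.

1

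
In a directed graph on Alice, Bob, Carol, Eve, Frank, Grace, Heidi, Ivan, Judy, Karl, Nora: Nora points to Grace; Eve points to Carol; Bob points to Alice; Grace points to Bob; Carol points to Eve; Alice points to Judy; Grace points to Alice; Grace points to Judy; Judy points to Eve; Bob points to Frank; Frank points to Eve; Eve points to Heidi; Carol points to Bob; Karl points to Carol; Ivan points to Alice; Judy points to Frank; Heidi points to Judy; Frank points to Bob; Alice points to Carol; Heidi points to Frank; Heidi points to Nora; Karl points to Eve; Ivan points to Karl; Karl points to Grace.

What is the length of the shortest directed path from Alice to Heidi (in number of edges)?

Distance 0: Alice.
Distance 1: Carol, Judy.
Distance 2: Bob, Eve, Frank.
Distance 3: Heidi — contains Heidi.

3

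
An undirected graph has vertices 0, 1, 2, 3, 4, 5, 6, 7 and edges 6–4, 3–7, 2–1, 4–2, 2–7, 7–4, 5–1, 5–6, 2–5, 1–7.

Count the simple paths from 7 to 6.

7–1–2–4–6
7–1–2–5–6
7–1–5–2–4–6
7–1–5–6
7–2–1–5–6
7–2–4–6
7–2–5–6
7–4–2–1–5–6
7–4–2–5–6
7–4–6

10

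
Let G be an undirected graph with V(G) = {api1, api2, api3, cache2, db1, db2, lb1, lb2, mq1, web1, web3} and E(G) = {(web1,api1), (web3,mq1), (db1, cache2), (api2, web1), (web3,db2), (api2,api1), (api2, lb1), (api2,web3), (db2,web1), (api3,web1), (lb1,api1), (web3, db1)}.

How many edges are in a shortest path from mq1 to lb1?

3

Distance 0: mq1.
Distance 1: web3.
Distance 2: api2, db1, db2.
Distance 3: api1, cache2, lb1, web1 — contains lb1.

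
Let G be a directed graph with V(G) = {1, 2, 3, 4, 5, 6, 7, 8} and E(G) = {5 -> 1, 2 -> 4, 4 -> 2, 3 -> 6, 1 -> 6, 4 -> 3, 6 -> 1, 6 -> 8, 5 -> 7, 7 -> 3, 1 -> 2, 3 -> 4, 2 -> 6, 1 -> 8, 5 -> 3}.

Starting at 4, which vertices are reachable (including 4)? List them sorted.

1, 2, 3, 4, 6, 8

Start at 4.
Its neighbours: 2, 3.
Then their neighbours: 6.
Then next layer: 1, 8.
Nothing further is reachable.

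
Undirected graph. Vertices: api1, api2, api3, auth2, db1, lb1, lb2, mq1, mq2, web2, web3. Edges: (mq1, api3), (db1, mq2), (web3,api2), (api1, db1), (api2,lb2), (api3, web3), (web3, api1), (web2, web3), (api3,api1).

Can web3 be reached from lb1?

lb1 has no edges, so nothing is reachable from it.

No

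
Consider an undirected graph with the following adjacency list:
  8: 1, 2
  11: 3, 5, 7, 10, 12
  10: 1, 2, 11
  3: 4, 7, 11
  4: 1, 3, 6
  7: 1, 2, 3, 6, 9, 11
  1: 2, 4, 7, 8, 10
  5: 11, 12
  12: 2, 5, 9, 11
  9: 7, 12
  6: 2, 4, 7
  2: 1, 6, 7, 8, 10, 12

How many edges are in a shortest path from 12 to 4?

Distance 0: 12.
Distance 1: 2, 5, 9, 11.
Distance 2: 1, 3, 6, 7, 8, 10.
Distance 3: 4 — contains 4.

3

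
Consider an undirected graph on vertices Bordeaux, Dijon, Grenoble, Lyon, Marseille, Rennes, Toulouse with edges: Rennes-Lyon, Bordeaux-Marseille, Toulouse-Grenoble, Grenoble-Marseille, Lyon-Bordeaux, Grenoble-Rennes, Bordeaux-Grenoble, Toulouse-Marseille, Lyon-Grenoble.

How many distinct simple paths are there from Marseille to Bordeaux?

Marseille–Bordeaux
Marseille–Grenoble–Bordeaux
Marseille–Grenoble–Lyon–Bordeaux
Marseille–Grenoble–Rennes–Lyon–Bordeaux
Marseille–Toulouse–Grenoble–Bordeaux
Marseille–Toulouse–Grenoble–Lyon–Bordeaux
Marseille–Toulouse–Grenoble–Rennes–Lyon–Bordeaux

7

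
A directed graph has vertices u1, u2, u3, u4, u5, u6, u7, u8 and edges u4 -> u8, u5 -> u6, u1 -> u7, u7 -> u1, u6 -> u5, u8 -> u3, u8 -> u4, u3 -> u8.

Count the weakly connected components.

From u1: component {u1, u7}.
From u2: component {u2}.
From u3: component {u3, u4, u8}.
From u5: component {u5, u6}.
That's 4 components.

4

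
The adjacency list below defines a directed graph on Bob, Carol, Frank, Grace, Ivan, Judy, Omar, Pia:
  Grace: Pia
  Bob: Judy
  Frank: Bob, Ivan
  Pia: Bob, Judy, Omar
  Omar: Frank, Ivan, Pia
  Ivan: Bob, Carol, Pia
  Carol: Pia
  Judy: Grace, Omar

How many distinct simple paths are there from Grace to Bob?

7

Grace→Pia→Bob
Grace→Pia→Judy→Omar→Frank→Bob
Grace→Pia→Judy→Omar→Frank→Ivan→Bob
Grace→Pia→Judy→Omar→Ivan→Bob
Grace→Pia→Omar→Frank→Bob
Grace→Pia→Omar→Frank→Ivan→Bob
Grace→Pia→Omar→Ivan→Bob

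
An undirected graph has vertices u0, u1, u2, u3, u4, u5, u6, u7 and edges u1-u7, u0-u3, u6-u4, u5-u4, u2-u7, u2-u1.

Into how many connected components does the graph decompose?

From u0: component {u0, u3}.
From u1: component {u1, u2, u7}.
From u4: component {u4, u5, u6}.
That's 3 components.

3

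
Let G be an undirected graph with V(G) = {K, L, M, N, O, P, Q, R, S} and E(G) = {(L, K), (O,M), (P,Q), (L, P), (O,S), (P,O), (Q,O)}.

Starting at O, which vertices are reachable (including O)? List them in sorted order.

Start at O.
Its neighbours: M, P, Q, S.
Then their neighbours: L.
Then next layer: K.
Nothing further is reachable.

K, L, M, O, P, Q, S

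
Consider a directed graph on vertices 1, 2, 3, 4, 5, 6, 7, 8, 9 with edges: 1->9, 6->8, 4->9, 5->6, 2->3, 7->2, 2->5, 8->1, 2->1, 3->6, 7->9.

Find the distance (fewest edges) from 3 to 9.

Distance 0: 3.
Distance 1: 6.
Distance 2: 8.
Distance 3: 1.
Distance 4: 9 — contains 9.

4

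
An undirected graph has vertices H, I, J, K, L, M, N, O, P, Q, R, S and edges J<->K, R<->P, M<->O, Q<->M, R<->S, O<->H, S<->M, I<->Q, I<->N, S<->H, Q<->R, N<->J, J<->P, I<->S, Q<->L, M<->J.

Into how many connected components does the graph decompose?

From H: component {H, I, J, K, L, M, N, O, P, Q, R, S}.
That's 1 component.

1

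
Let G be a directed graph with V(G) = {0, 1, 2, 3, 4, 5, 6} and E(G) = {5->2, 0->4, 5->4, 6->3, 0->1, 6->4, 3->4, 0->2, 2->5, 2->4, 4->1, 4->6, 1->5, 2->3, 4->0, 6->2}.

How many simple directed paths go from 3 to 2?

4

3→4→0→1→5→2
3→4→0→2
3→4→1→5→2
3→4→6→2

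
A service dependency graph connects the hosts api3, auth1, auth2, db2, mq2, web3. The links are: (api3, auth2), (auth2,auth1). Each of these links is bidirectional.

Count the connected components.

From api3: component {api3, auth1, auth2}.
From db2: component {db2}.
From mq2: component {mq2}.
From web3: component {web3}.
That's 4 components.

4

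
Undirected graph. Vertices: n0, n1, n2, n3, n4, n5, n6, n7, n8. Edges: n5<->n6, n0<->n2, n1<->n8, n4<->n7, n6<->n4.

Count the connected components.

From n0: component {n0, n2}.
From n1: component {n1, n8}.
From n3: component {n3}.
From n4: component {n4, n5, n6, n7}.
That's 4 components.

4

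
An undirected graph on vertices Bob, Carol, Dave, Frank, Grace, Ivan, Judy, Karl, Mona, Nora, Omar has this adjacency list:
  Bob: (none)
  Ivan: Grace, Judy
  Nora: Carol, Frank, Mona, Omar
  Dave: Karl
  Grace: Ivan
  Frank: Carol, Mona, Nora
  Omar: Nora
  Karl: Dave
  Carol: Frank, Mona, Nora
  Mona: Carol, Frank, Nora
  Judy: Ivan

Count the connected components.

4

From Bob: component {Bob}.
From Carol: component {Carol, Frank, Mona, Nora, Omar}.
From Dave: component {Dave, Karl}.
From Grace: component {Grace, Ivan, Judy}.
That's 4 components.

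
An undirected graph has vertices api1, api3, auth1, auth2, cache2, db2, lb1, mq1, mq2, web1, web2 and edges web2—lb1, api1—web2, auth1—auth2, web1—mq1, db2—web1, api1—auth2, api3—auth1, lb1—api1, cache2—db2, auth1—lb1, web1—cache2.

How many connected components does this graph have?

From api1: component {api1, api3, auth1, auth2, lb1, web2}.
From cache2: component {cache2, db2, mq1, web1}.
From mq2: component {mq2}.
That's 3 components.

3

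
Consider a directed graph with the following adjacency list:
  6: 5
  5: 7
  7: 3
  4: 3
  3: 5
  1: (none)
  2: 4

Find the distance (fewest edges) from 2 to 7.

4

Distance 0: 2.
Distance 1: 4.
Distance 2: 3.
Distance 3: 5.
Distance 4: 7 — contains 7.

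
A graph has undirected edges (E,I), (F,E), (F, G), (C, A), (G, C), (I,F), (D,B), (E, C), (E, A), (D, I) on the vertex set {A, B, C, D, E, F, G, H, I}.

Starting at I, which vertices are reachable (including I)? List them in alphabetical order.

Start at I.
Its neighbours: D, E, F.
Then their neighbours: A, B, C, G.
Nothing further is reachable.

A, B, C, D, E, F, G, I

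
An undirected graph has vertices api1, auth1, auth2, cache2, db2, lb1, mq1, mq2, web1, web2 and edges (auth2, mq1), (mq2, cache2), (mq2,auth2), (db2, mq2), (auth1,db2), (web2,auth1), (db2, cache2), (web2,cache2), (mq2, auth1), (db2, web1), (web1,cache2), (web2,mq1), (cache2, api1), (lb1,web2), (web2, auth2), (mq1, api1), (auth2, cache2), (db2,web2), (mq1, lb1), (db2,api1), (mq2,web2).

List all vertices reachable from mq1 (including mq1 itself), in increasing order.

Start at mq1.
Its neighbours: api1, auth2, lb1, web2.
Then their neighbours: auth1, cache2, db2, mq2.
Then next layer: web1.
Every vertex is now reached.

api1, auth1, auth2, cache2, db2, lb1, mq1, mq2, web1, web2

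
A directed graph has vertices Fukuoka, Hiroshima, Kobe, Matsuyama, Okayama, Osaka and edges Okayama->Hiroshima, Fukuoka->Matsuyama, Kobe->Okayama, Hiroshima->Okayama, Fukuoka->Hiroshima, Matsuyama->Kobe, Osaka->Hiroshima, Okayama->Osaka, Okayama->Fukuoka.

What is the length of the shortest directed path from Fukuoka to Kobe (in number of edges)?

Distance 0: Fukuoka.
Distance 1: Hiroshima, Matsuyama.
Distance 2: Kobe, Okayama — contains Kobe.

2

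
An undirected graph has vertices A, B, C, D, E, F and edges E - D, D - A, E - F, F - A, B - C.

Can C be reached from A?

No

Explore from A.
Distance 1: reach D, F.
Distance 2: reach E.
The search is exhausted without reaching C; it lies in a different component.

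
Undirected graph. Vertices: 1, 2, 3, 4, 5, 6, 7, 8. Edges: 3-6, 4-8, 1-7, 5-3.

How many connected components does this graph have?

4

From 1: component {1, 7}.
From 2: component {2}.
From 3: component {3, 5, 6}.
From 4: component {4, 8}.
That's 4 components.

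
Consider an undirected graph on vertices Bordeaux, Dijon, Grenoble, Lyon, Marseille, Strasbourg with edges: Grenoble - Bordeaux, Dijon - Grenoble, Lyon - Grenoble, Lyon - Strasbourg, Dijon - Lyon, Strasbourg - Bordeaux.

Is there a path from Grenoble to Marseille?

No

Explore from Grenoble.
Distance 1: reach Bordeaux, Dijon, Lyon.
Distance 2: reach Strasbourg.
The search is exhausted without reaching Marseille; it lies in a different component.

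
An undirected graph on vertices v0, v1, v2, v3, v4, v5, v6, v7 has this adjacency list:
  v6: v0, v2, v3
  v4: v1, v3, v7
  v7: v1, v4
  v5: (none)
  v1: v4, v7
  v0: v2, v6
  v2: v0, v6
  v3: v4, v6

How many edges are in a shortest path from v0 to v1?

Distance 0: v0.
Distance 1: v2, v6.
Distance 2: v3.
Distance 3: v4.
Distance 4: v1, v7 — contains v1.

4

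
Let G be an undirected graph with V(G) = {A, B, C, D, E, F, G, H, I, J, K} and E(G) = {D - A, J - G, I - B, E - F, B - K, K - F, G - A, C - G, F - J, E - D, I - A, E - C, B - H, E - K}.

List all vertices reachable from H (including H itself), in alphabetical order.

A, B, C, D, E, F, G, H, I, J, K

Start at H.
Its neighbours: B.
Then their neighbours: I, K.
Then next layer: A, E, F.
Then next layer: C, D, G, J.
Every vertex is now reached.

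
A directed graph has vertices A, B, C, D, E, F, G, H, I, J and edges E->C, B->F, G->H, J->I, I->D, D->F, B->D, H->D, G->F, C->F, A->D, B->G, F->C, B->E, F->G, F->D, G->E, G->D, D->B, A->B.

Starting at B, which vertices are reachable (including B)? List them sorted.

Start at B.
Its neighbours: D, E, F, G.
Then their neighbours: C, H.
Nothing further is reachable.

B, C, D, E, F, G, H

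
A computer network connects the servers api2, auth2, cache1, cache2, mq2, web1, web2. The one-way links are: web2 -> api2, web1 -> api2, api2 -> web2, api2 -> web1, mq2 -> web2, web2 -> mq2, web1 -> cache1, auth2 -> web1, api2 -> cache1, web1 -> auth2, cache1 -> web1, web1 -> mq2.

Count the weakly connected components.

2

From api2: component {api2, auth2, cache1, mq2, web1, web2}.
From cache2: component {cache2}.
That's 2 components.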